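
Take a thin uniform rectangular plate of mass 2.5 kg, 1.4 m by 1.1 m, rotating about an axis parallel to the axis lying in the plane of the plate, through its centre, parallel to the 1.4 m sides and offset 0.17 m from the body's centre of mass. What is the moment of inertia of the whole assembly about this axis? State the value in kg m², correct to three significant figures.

I_cm = (1/12)Mb² = (1/12)(2.5)(1.1)² = 0.25208 kg m²; centre at d = 0.17 m, so I = I_cm + Md² gives I = 0.25208 + (2.5)(0.17)² = 0.32433 kg m².

0.324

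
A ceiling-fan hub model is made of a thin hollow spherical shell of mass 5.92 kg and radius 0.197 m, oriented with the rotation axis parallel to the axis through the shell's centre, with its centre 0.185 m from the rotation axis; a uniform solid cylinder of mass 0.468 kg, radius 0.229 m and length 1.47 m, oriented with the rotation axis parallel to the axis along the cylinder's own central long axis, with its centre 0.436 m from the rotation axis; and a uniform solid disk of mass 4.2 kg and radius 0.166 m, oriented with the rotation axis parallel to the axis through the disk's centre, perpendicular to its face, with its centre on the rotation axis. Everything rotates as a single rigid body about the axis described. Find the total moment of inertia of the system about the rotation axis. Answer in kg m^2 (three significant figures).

0.515

Spherical shell: I_cm = (2/3)MR² = (2/3)(5.92)(0.197)² = 0.15317 kg m^2; centre at d = 0.185 m, so the parallel axis theorem gives I = 0.15317 + (5.92)(0.185)² = 0.35578 kg m^2.
Solid cylinder: I_cm = (1/2)MR² = (1/2)(0.468)(0.229)² = 0.012271 kg m^2; centre at d = 0.436 m, so the parallel axis theorem gives I = 0.012271 + (0.468)(0.436)² = 0.10124 kg m^2.
Solid disk: I_cm = (1/2)MR² = (1/2)(4.2)(0.166)² = 0.057868 kg m^2; axis through the centre, so I = 0.057868 kg m^2.
Total I = 0.35578 + 0.10124 + 0.057868 = 0.51488 kg m^2.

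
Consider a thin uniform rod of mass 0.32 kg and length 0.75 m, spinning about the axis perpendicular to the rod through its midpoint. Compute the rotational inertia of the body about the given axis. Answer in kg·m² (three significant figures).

0.0150

I_cm = (1/12)ML² = (1/12)(0.32)(0.75)² = 0.015 kg·m²; axis through the centre, so I = 0.015 kg·m².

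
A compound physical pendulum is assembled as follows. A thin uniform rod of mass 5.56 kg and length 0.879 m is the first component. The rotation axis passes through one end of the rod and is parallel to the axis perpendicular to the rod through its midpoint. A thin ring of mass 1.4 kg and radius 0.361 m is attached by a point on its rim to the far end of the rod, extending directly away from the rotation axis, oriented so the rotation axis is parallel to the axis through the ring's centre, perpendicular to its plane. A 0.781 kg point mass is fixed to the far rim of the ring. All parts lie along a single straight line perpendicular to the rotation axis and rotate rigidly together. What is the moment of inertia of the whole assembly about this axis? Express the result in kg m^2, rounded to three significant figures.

5.77

Thin rod: I_cm = (1/12)ML² = (1/12)(5.56)(0.879)² = 0.35799 kg m^2; centre at d = 0.4395 m, so I = I_cm + Md² gives I = 0.35799 + (5.56)(0.4395)² = 1.432 kg m^2.
Thin ring: I_cm = MR² = (1.4)(0.361)² = 0.18245 kg m^2; centre at d = 0.4395 + 0.4395 + 0.361 = 1.24 m, so I = I_cm + Md² gives I = 0.18245 + (1.4)(1.24)² = 2.3351 kg m^2.
Point mass: I_cm = 0; centre at d = 0.4395 + 0.4395 + 0.361 + 0.361 = 1.601 m, so I = I_cm + Md² gives I = 0 + (0.781)(1.601)² = 2.0019 kg m^2.
Total I = 1.432 + 2.3351 + 2.0019 = 5.7689 kg m^2.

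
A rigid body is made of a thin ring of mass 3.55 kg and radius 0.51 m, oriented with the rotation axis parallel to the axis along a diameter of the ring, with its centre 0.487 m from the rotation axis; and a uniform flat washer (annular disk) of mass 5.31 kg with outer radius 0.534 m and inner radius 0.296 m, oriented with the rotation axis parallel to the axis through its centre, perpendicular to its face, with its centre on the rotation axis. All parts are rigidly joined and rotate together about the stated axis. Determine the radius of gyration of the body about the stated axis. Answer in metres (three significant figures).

0.509

Thin ring: I_cm = (1/2)MR² = (1/2)(3.55)(0.51)² = 0.46168 kg m²; centre at d = 0.487 m, so I = I_cm + Md² gives I = 0.46168 + (3.55)(0.487)² = 1.3036 kg m².
Annular disk: I_cm = (1/2)M(R²+r²) = (1/2)(5.31)[(0.534)² + (0.296)²] = 0.98971 kg m²; axis through the centre, so I = 0.98971 kg m².
Total I = 2.2933 kg m²; total mass M = 8.86 kg.
k = √(I/M) = √(2.2933/8.86) = 0.50876 m.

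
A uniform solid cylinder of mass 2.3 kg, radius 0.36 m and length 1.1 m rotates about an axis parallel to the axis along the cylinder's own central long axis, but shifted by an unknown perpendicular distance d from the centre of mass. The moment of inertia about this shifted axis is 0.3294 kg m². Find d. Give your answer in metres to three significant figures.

0.280

About the centre-of-mass axis, I_cm = (1/2)MR² = (1/2)(2.3)(0.36)² = 0.14904 kg m².
Parallel axis theorem: I = I_cm + Md², so Md² = 0.3294 − 0.14904 = 0.18036 kg m².
d = √(0.18036 / 2.3) = 0.28003 m.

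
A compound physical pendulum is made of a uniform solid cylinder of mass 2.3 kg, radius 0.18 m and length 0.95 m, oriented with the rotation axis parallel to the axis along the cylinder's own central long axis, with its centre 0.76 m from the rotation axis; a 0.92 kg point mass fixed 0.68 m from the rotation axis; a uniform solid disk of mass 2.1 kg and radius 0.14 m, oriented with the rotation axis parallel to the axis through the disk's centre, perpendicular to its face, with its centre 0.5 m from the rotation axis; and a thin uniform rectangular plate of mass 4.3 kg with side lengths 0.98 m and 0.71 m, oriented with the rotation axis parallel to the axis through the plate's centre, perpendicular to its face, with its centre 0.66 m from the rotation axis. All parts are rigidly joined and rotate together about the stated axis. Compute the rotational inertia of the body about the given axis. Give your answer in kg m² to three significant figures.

Solid cylinder: I_cm = (1/2)MR² = (1/2)(2.3)(0.18)² = 0.03726 kg m²; centre at d = 0.76 m, so I = I_cm + Md² gives I = 0.03726 + (2.3)(0.76)² = 1.3657 kg m².
Point mass: I_cm = 0; centre at d = 0.68 m, so I = I_cm + Md² gives I = 0 + (0.92)(0.68)² = 0.42541 kg m².
Solid disk: I_cm = (1/2)MR² = (1/2)(2.1)(0.14)² = 0.02058 kg m²; centre at d = 0.5 m, so I = I_cm + Md² gives I = 0.02058 + (2.1)(0.5)² = 0.54558 kg m².
Rectangular plate: I_cm = (1/12)M(a²+b²) = (1/12)(4.3)[(0.98)² + (0.71)²] = 0.52478 kg m²; centre at d = 0.66 m, so I = I_cm + Md² gives I = 0.52478 + (4.3)(0.66)² = 2.3979 kg m².
Total I = 1.3657 + 0.42541 + 0.54558 + 2.3979 = 4.7346 kg m².

4.73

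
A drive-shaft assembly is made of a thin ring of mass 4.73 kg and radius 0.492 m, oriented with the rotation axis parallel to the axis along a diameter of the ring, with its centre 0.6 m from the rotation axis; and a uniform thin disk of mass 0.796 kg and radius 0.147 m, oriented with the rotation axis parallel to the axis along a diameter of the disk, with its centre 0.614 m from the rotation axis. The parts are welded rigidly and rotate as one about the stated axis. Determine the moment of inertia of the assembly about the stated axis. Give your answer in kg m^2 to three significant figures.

2.58

Thin ring: I_cm = (1/2)MR² = (1/2)(4.73)(0.492)² = 0.57248 kg m^2; centre at d = 0.6 m, so the parallel axis theorem gives I = 0.57248 + (4.73)(0.6)² = 2.2753 kg m^2.
Thin disk: I_cm = (1/4)MR² = (1/4)(0.796)(0.147)² = 0.0043002 kg m^2; centre at d = 0.614 m, so the parallel axis theorem gives I = 0.0043002 + (0.796)(0.614)² = 0.30439 kg m^2.
Total I = 2.2753 + 0.30439 = 2.5797 kg m^2.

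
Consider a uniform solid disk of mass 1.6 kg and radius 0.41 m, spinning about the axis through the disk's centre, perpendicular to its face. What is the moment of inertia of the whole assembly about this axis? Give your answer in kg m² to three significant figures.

I_cm = (1/2)MR² = (1/2)(1.6)(0.41)² = 0.13448 kg m²; axis through the centre, so I = 0.13448 kg m².

0.134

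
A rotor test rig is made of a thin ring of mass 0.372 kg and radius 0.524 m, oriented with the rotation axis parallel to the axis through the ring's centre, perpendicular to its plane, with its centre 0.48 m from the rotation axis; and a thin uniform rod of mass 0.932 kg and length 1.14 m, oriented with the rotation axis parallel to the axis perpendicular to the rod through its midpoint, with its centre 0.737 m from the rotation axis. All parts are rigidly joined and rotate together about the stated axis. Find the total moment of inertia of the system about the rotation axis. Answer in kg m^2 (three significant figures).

0.795

Thin ring: I_cm = MR² = (0.372)(0.524)² = 0.10214 kg m^2; centre at d = 0.48 m, so I = I_cm + Md² gives I = 0.10214 + (0.372)(0.48)² = 0.18785 kg m^2.
Thin rod: I_cm = (1/12)ML² = (1/12)(0.932)(1.14)² = 0.10094 kg m^2; centre at d = 0.737 m, so I = I_cm + Md² gives I = 0.10094 + (0.932)(0.737)² = 0.60717 kg m^2.
Total I = 0.18785 + 0.60717 = 0.79502 kg m^2.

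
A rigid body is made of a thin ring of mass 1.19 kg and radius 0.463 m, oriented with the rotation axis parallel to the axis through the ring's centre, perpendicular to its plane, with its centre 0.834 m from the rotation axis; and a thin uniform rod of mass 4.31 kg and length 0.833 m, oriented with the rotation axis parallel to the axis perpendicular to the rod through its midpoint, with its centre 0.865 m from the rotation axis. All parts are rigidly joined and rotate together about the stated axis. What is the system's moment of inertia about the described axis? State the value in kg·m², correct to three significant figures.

Thin ring: I_cm = MR² = (1.19)(0.463)² = 0.2551 kg·m²; centre at d = 0.834 m, so I = I_cm + Md² gives I = 0.2551 + (1.19)(0.834)² = 1.0828 kg·m².
Thin rod: I_cm = (1/12)ML² = (1/12)(4.31)(0.833)² = 0.24922 kg·m²; centre at d = 0.865 m, so I = I_cm + Md² gives I = 0.24922 + (4.31)(0.865)² = 3.4741 kg·m².
Total I = 1.0828 + 3.4741 = 4.5569 kg·m².

4.56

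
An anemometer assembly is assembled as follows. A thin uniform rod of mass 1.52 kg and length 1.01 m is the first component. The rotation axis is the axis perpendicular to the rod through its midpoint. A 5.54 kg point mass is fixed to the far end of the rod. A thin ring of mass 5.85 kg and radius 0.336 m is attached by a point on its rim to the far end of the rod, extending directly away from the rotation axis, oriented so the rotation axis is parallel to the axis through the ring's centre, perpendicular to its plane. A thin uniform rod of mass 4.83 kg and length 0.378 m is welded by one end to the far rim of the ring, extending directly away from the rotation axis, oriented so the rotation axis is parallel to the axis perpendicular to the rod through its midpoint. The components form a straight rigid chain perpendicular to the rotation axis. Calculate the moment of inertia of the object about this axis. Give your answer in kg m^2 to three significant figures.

15.4

Thin rod: I_cm = (1/12)ML² = (1/12)(1.52)(1.01)² = 0.12921 kg m^2; axis through the centre, so I = 0.12921 kg m^2.
Point mass: I_cm = 0; centre at d = 0.505 m, so the parallel axis theorem gives I = 0 + (5.54)(0.505)² = 1.4128 kg m^2.
Thin ring: I_cm = MR² = (5.85)(0.336)² = 0.66044 kg m^2; centre at d = 0.505 + 0.336 = 0.841 m, so the parallel axis theorem gives I = 0.66044 + (5.85)(0.841)² = 4.798 kg m^2.
Thin rod: I_cm = (1/12)ML² = (1/12)(4.83)(0.378)² = 0.057511 kg m^2; centre at d = 0.505 + 0.336 + 0.336 + 0.189 = 1.366 m, so the parallel axis theorem gives I = 0.057511 + (4.83)(1.366)² = 9.0701 kg m^2.
Total I = 0.12921 + 1.4128 + 4.798 + 9.0701 = 15.41 kg m^2.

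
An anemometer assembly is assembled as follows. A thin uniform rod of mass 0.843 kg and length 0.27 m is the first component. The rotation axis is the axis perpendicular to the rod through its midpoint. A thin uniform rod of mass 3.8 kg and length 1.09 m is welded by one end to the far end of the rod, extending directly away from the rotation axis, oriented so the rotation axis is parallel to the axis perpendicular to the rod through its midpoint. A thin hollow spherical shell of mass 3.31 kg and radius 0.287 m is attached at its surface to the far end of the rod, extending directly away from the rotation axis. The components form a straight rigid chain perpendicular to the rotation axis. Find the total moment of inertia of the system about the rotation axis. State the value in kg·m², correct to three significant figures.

9.89

Thin rod: I_cm = (1/12)ML² = (1/12)(0.843)(0.27)² = 0.0051212 kg·m²; axis through the centre, so I = 0.0051212 kg·m².
Thin rod: I_cm = (1/12)ML² = (1/12)(3.8)(1.09)² = 0.37623 kg·m²; centre at d = 0.135 + 0.545 = 0.68 m, so the parallel axis theorem gives I = 0.37623 + (3.8)(0.68)² = 2.1334 kg·m².
Spherical shell: I_cm = (2/3)MR² = (2/3)(3.31)(0.287)² = 0.18176 kg·m²; centre at d = 0.135 + 0.545 + 0.545 + 0.287 = 1.512 m, so the parallel axis theorem gives I = 0.18176 + (3.31)(1.512)² = 7.7489 kg·m².
Total I = 0.0051212 + 2.1334 + 7.7489 = 9.8874 kg·m².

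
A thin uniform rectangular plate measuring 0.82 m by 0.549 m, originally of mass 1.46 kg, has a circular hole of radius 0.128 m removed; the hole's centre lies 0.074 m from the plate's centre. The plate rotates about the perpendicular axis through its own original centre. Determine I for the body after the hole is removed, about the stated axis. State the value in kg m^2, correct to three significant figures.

0.116

Unpierced body about its centre: I₀ = (1/12)M(a²+b²) = (1/12)(1.46)[(0.82)² + (0.549)²] = 0.11848 kg m^2.
The removed disk has mass m = M·πr²/(ab) = (1.46)·π(0.128)²/(0.82·0.549) = 0.16693 kg (same uniform areal density).
Its moment of inertia about the rotation axis (parallel-axis theorem): I_hole = (1/2)mr² + md² = (1/2)(0.16693)(0.128)² + (0.16693)(0.074)² = 0.0022816 kg m^2.
Treating the hole as negative mass, I = I₀ − I_hole = 0.11848 − 0.0022816 = 0.1162 kg m^2.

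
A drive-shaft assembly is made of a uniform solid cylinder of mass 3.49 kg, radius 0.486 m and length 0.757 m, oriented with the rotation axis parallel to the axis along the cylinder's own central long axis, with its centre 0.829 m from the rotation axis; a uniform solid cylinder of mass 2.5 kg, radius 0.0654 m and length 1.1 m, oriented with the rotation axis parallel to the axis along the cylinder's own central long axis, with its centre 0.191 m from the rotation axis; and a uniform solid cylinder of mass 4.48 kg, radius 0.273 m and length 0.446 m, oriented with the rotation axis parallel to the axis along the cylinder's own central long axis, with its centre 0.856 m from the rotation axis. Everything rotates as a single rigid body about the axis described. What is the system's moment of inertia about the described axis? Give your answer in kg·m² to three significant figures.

6.36

Solid cylinder: I_cm = (1/2)MR² = (1/2)(3.49)(0.486)² = 0.41216 kg·m²; centre at d = 0.829 m, so I = I_cm + Md² gives I = 0.41216 + (3.49)(0.829)² = 2.8106 kg·m².
Solid cylinder: I_cm = (1/2)MR² = (1/2)(2.5)(0.0654)² = 0.0053465 kg·m²; centre at d = 0.191 m, so I = I_cm + Md² gives I = 0.0053465 + (2.5)(0.191)² = 0.096549 kg·m².
Solid cylinder: I_cm = (1/2)MR² = (1/2)(4.48)(0.273)² = 0.16694 kg·m²; centre at d = 0.856 m, so I = I_cm + Md² gives I = 0.16694 + (4.48)(0.856)² = 3.4496 kg·m².
Total I = 2.8106 + 0.096549 + 3.4496 = 6.3568 kg·m².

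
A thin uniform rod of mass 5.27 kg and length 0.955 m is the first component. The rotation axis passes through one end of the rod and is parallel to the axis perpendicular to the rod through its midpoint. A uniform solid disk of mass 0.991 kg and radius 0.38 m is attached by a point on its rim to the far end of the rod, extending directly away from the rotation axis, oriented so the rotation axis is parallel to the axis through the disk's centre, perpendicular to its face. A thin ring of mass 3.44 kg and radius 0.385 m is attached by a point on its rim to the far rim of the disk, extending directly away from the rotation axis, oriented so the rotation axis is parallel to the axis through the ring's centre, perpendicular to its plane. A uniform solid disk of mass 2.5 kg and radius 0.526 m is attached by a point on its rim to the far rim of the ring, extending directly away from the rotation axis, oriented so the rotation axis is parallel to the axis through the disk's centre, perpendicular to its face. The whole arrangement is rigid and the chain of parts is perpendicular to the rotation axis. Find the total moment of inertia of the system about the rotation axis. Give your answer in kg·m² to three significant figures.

42.1

Thin rod: I_cm = (1/12)ML² = (1/12)(5.27)(0.955)² = 0.40053 kg·m²; centre at d = 0.4775 m, so the parallel axis theorem gives I = 0.40053 + (5.27)(0.4775)² = 1.6021 kg·m².
Solid disk: I_cm = (1/2)MR² = (1/2)(0.991)(0.38)² = 0.07155 kg·m²; centre at d = 0.4775 + 0.4775 + 0.38 = 1.335 m, so the parallel axis theorem gives I = 0.07155 + (0.991)(1.335)² = 1.8377 kg·m².
Thin ring: I_cm = MR² = (3.44)(0.385)² = 0.50989 kg·m²; centre at d = 0.4775 + 0.4775 + 0.38 + 0.38 + 0.385 = 2.1 m, so the parallel axis theorem gives I = 0.50989 + (3.44)(2.1)² = 15.68 kg·m².
Solid disk: I_cm = (1/2)MR² = (1/2)(2.5)(0.526)² = 0.34585 kg·m²; centre at d = 0.4775 + 0.4775 + 0.38 + 0.38 + 0.385 + 0.385 + 0.526 = 3.011 m, so the parallel axis theorem gives I = 0.34585 + (2.5)(3.011)² = 23.011 kg·m².
Total I = 1.6021 + 1.8377 + 15.68 + 23.011 = 42.131 kg·m².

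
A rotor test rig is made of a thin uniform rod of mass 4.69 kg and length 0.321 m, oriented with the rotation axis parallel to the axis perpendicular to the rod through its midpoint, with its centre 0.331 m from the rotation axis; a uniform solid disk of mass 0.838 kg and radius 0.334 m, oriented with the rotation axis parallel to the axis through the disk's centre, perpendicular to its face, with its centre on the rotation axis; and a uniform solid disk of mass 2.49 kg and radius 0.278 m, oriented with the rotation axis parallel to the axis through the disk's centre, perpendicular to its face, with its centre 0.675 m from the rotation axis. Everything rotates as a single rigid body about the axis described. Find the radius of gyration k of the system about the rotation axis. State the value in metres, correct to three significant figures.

0.478

Thin rod: I_cm = (1/12)ML² = (1/12)(4.69)(0.321)² = 0.040272 kg m²; centre at d = 0.331 m, so I = I_cm + Md² gives I = 0.040272 + (4.69)(0.331)² = 0.55411 kg m².
Solid disk: I_cm = (1/2)MR² = (1/2)(0.838)(0.334)² = 0.046742 kg m²; axis through the centre, so I = 0.046742 kg m².
Solid disk: I_cm = (1/2)MR² = (1/2)(2.49)(0.278)² = 0.096219 kg m²; centre at d = 0.675 m, so I = I_cm + Md² gives I = 0.096219 + (2.49)(0.675)² = 1.2307 kg m².
Total I = 1.8316 kg m²; total mass M = 8.018 kg.
k = √(I/M) = √(1.8316/8.018) = 0.47795 m.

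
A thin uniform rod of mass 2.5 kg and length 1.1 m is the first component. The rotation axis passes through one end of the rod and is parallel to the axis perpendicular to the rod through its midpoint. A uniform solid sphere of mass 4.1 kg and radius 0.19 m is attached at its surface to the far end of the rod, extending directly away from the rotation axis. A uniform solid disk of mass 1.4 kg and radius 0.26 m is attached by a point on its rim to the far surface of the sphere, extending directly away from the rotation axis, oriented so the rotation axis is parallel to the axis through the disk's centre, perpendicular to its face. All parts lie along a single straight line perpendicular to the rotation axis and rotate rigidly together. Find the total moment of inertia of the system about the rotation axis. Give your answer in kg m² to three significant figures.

12.2

Thin rod: I_cm = (1/12)ML² = (1/12)(2.5)(1.1)² = 0.25208 kg m²; centre at d = 0.55 m, so I = I_cm + Md² gives I = 0.25208 + (2.5)(0.55)² = 1.0083 kg m².
Solid sphere: I_cm = (2/5)MR² = (2/5)(4.1)(0.19)² = 0.059204 kg m²; centre at d = 0.55 + 0.55 + 0.19 = 1.29 m, so I = I_cm + Md² gives I = 0.059204 + (4.1)(1.29)² = 6.882 kg m².
Solid disk: I_cm = (1/2)MR² = (1/2)(1.4)(0.26)² = 0.04732 kg m²; centre at d = 0.55 + 0.55 + 0.19 + 0.19 + 0.26 = 1.74 m, so I = I_cm + Md² gives I = 0.04732 + (1.4)(1.74)² = 4.286 kg m².
Total I = 1.0083 + 6.882 + 4.286 = 12.176 kg m².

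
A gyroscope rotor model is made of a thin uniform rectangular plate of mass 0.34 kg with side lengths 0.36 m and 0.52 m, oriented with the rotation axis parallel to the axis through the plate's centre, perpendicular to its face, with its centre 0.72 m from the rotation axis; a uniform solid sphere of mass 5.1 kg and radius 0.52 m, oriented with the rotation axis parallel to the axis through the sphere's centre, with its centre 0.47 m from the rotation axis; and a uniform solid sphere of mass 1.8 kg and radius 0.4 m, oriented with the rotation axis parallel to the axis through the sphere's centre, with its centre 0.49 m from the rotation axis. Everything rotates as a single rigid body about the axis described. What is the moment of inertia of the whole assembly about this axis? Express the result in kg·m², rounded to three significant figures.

Rectangular plate: I_cm = (1/12)M(a²+b²) = (1/12)(0.34)[(0.36)² + (0.52)²] = 0.011333 kg·m²; centre at d = 0.72 m, so the parallel axis theorem gives I = 0.011333 + (0.34)(0.72)² = 0.18759 kg·m².
Solid sphere: I_cm = (2/5)MR² = (2/5)(5.1)(0.52)² = 0.55162 kg·m²; centre at d = 0.47 m, so the parallel axis theorem gives I = 0.55162 + (5.1)(0.47)² = 1.6782 kg·m².
Solid sphere: I_cm = (2/5)MR² = (2/5)(1.8)(0.4)² = 0.1152 kg·m²; centre at d = 0.49 m, so the parallel axis theorem gives I = 0.1152 + (1.8)(0.49)² = 0.54738 kg·m².
Total I = 0.18759 + 1.6782 + 0.54738 = 2.4132 kg·m².

2.41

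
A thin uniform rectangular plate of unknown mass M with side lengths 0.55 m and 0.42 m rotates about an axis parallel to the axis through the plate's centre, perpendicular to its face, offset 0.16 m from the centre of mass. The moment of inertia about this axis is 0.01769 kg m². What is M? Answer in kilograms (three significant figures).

0.270

I = I_cm + Md² = (1/12)M(a²+b²) + Md² = M·[0.0833333·[(0.55)² + (0.42)²] + (0.16)²] = M·0.065508.
So M = 0.01769 / 0.065508 = 0.27004 kg.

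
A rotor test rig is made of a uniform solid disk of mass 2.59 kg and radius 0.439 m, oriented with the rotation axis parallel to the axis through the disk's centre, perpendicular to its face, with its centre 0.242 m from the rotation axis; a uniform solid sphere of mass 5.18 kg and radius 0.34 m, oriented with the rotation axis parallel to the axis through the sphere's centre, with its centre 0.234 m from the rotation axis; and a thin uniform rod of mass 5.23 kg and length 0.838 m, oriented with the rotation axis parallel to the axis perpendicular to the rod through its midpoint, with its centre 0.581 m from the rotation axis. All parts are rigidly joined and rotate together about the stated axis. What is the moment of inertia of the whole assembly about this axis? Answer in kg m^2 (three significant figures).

Solid disk: I_cm = (1/2)MR² = (1/2)(2.59)(0.439)² = 0.24957 kg m^2; centre at d = 0.242 m, so the parallel axis theorem gives I = 0.24957 + (2.59)(0.242)² = 0.40125 kg m^2.
Solid sphere: I_cm = (2/5)MR² = (2/5)(5.18)(0.34)² = 0.23952 kg m^2; centre at d = 0.234 m, so the parallel axis theorem gives I = 0.23952 + (5.18)(0.234)² = 0.52316 kg m^2.
Thin rod: I_cm = (1/12)ML² = (1/12)(5.23)(0.838)² = 0.30606 kg m^2; centre at d = 0.581 m, so the parallel axis theorem gives I = 0.30606 + (5.23)(0.581)² = 2.0715 kg m^2.
Total I = 0.40125 + 0.52316 + 2.0715 = 2.9959 kg m^2.

3.00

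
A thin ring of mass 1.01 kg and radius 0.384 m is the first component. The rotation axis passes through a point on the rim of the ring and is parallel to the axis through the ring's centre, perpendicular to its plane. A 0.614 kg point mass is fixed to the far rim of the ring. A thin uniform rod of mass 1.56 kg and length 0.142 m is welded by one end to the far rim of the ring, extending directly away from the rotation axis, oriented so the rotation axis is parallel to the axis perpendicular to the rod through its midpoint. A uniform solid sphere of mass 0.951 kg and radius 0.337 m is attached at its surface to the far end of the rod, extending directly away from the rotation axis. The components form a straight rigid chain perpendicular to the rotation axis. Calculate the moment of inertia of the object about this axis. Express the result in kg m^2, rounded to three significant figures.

Thin ring: I_cm = MR² = (1.01)(0.384)² = 0.14893 kg m^2; centre at d = 0.384 m, so I = I_cm + Md² gives I = 0.14893 + (1.01)(0.384)² = 0.29786 kg m^2.
Point mass: I_cm = 0; centre at d = 0.384 + 0.384 = 0.768 m, so I = I_cm + Md² gives I = 0 + (0.614)(0.768)² = 0.36215 kg m^2.
Thin rod: I_cm = (1/12)ML² = (1/12)(1.56)(0.142)² = 0.0026213 kg m^2; centre at d = 0.384 + 0.384 + 0.071 = 0.839 m, so I = I_cm + Md² gives I = 0.0026213 + (1.56)(0.839)² = 1.1007 kg m^2.
Solid sphere: I_cm = (2/5)MR² = (2/5)(0.951)(0.337)² = 0.043202 kg m^2; centre at d = 0.384 + 0.384 + 0.071 + 0.071 + 0.337 = 1.247 m, so I = I_cm + Md² gives I = 0.043202 + (0.951)(1.247)² = 1.522 kg m^2.
Total I = 0.29786 + 0.36215 + 1.1007 + 1.522 = 3.2828 kg m^2.

3.28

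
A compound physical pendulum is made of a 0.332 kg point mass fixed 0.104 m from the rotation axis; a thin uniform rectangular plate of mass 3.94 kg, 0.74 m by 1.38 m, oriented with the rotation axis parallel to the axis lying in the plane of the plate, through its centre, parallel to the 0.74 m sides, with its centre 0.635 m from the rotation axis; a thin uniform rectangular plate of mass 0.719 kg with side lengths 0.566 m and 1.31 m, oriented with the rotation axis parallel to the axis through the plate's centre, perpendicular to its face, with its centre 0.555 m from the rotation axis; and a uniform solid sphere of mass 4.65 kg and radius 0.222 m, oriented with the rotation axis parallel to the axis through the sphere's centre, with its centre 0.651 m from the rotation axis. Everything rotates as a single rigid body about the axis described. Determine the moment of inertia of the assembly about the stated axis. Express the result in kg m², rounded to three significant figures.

Point mass: I_cm = 0; centre at d = 0.104 m, so the parallel axis theorem gives I = 0 + (0.332)(0.104)² = 0.0035909 kg m².
Rectangular plate: I_cm = (1/12)Mb² = (1/12)(3.94)(1.38)² = 0.62528 kg m²; centre at d = 0.635 m, so the parallel axis theorem gives I = 0.62528 + (3.94)(0.635)² = 2.214 kg m².
Rectangular plate: I_cm = (1/12)M(a²+b²) = (1/12)(0.719)[(0.566)² + (1.31)²] = 0.12202 kg m²; centre at d = 0.555 m, so the parallel axis theorem gives I = 0.12202 + (0.719)(0.555)² = 0.34349 kg m².
Solid sphere: I_cm = (2/5)MR² = (2/5)(4.65)(0.222)² = 0.091668 kg m²; centre at d = 0.651 m, so the parallel axis theorem gives I = 0.091668 + (4.65)(0.651)² = 2.0623 kg m².
Total I = 0.0035909 + 2.214 + 0.34349 + 2.0623 = 4.6234 kg m².

4.62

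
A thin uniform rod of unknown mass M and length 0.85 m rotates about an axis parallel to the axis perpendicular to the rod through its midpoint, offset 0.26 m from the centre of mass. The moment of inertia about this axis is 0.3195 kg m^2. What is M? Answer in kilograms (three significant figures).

2.50

I = I_cm + Md² = (1/12)ML² + Md² = M·[0.0833333·(0.85)² + (0.26)²] = M·0.12781.
So M = 0.3195 / 0.12781 = 2.4998 kg.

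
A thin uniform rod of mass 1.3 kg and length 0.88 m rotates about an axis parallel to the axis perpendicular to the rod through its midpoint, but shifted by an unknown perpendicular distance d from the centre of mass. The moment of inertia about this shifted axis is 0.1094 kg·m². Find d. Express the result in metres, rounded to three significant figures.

0.140

About the centre-of-mass axis, I_cm = (1/12)ML² = (1/12)(1.3)(0.88)² = 0.083893 kg·m².
Parallel axis theorem: I = I_cm + Md², so Md² = 0.1094 − 0.083893 = 0.025507 kg·m².
d = √(0.025507 / 1.3) = 0.14007 m.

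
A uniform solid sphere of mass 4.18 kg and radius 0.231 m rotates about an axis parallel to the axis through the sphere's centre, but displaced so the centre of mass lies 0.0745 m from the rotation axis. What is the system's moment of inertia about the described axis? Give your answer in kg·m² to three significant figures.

I_cm = (2/5)MR² = (2/5)(4.18)(0.231)² = 0.08922 kg·m²; centre at d = 0.0745 m, so the parallel axis theorem gives I = 0.08922 + (4.18)(0.0745)² = 0.11242 kg·m².

0.112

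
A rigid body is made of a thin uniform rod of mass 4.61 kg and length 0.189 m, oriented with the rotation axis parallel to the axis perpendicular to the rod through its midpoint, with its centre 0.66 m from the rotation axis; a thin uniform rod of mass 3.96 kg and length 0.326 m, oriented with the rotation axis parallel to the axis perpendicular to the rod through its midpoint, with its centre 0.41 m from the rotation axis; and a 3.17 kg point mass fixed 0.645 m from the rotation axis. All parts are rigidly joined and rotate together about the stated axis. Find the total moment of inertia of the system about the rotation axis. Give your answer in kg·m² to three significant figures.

Thin rod: I_cm = (1/12)ML² = (1/12)(4.61)(0.189)² = 0.013723 kg·m²; centre at d = 0.66 m, so the parallel axis theorem gives I = 0.013723 + (4.61)(0.66)² = 2.0218 kg·m².
Thin rod: I_cm = (1/12)ML² = (1/12)(3.96)(0.326)² = 0.035071 kg·m²; centre at d = 0.41 m, so the parallel axis theorem gives I = 0.035071 + (3.96)(0.41)² = 0.70075 kg·m².
Point mass: I_cm = 0; centre at d = 0.645 m, so the parallel axis theorem gives I = 0 + (3.17)(0.645)² = 1.3188 kg·m².
Total I = 2.0218 + 0.70075 + 1.3188 = 4.0414 kg·m².

4.04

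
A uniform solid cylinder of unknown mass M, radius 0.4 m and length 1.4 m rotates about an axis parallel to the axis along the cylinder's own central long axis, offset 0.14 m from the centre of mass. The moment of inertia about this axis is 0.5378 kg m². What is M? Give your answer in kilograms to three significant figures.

5.40

I = I_cm + Md² = (1/2)MR² + Md² = M·[0.5·(0.4)² + (0.14)²] = M·0.0996.
So M = 0.5378 / 0.0996 = 5.3996 kg.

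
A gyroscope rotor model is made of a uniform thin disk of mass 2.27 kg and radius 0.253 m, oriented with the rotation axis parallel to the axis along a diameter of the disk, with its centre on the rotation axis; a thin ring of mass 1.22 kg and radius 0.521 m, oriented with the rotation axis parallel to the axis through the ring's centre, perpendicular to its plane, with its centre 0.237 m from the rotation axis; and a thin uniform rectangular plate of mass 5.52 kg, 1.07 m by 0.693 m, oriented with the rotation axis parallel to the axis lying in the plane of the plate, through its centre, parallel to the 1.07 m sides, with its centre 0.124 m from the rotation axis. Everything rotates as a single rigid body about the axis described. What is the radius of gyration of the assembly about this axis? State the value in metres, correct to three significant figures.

0.287

Thin disk: I_cm = (1/4)MR² = (1/4)(2.27)(0.253)² = 0.036325 kg m^2; axis through the centre, so I = 0.036325 kg m^2.
Thin ring: I_cm = MR² = (1.22)(0.521)² = 0.33116 kg m^2; centre at d = 0.237 m, so the parallel axis theorem gives I = 0.33116 + (1.22)(0.237)² = 0.39968 kg m^2.
Rectangular plate: I_cm = (1/12)Mb² = (1/12)(5.52)(0.693)² = 0.22091 kg m^2; centre at d = 0.124 m, so the parallel axis theorem gives I = 0.22091 + (5.52)(0.124)² = 0.30579 kg m^2.
Total I = 0.7418 kg m^2; total mass M = 9.01 kg.
k = √(I/M) = √(0.7418/9.01) = 0.28693 m.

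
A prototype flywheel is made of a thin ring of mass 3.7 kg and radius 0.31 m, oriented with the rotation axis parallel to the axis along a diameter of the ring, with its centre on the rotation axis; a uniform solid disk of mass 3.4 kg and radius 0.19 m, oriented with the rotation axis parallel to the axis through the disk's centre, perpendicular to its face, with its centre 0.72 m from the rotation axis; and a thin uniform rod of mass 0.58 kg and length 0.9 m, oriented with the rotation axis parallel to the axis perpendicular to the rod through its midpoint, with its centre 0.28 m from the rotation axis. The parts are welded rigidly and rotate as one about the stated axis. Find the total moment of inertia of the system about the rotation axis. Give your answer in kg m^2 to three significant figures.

Thin ring: I_cm = (1/2)MR² = (1/2)(3.7)(0.31)² = 0.17779 kg m^2; axis through the centre, so I = 0.17779 kg m^2.
Solid disk: I_cm = (1/2)MR² = (1/2)(3.4)(0.19)² = 0.06137 kg m^2; centre at d = 0.72 m, so the parallel axis theorem gives I = 0.06137 + (3.4)(0.72)² = 1.8239 kg m^2.
Thin rod: I_cm = (1/12)ML² = (1/12)(0.58)(0.9)² = 0.03915 kg m^2; centre at d = 0.28 m, so the parallel axis theorem gives I = 0.03915 + (0.58)(0.28)² = 0.084622 kg m^2.
Total I = 0.17779 + 1.8239 + 0.084622 = 2.0863 kg m^2.

2.09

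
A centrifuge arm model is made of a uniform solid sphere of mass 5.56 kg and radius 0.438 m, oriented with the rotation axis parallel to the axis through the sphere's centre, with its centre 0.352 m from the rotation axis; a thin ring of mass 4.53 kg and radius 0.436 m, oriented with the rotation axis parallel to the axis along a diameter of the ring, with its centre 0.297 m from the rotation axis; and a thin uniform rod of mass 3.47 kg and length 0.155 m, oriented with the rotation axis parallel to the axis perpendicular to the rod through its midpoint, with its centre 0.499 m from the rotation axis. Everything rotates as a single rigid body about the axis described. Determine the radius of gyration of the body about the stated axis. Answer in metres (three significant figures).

Solid sphere: I_cm = (2/5)MR² = (2/5)(5.56)(0.438)² = 0.42666 kg·m²; centre at d = 0.352 m, so the parallel axis theorem gives I = 0.42666 + (5.56)(0.352)² = 1.1156 kg·m².
Thin ring: I_cm = (1/2)MR² = (1/2)(4.53)(0.436)² = 0.43057 kg·m²; centre at d = 0.297 m, so the parallel axis theorem gives I = 0.43057 + (4.53)(0.297)² = 0.83015 kg·m².
Thin rod: I_cm = (1/12)ML² = (1/12)(3.47)(0.155)² = 0.0069472 kg·m²; centre at d = 0.499 m, so the parallel axis theorem gives I = 0.0069472 + (3.47)(0.499)² = 0.87098 kg·m².
Total I = 2.8167 kg·m²; total mass M = 13.56 kg.
k = √(I/M) = √(2.8167/13.56) = 0.45576 m.

0.456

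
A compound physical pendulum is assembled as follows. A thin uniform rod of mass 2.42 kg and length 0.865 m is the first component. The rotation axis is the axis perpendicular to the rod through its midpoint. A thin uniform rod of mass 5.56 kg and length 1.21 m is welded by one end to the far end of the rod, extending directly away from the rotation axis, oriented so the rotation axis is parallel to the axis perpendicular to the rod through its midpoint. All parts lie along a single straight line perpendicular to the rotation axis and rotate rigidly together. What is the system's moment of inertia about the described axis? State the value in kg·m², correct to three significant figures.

Thin rod: I_cm = (1/12)ML² = (1/12)(2.42)(0.865)² = 0.15089 kg·m²; axis through the centre, so I = 0.15089 kg·m².
Thin rod: I_cm = (1/12)ML² = (1/12)(5.56)(1.21)² = 0.67837 kg·m²; centre at d = 0.4325 + 0.605 = 1.0375 m, so I = I_cm + Md² gives I = 0.67837 + (5.56)(1.0375)² = 6.6632 kg·m².
Total I = 0.15089 + 6.6632 = 6.8141 kg·m².

6.81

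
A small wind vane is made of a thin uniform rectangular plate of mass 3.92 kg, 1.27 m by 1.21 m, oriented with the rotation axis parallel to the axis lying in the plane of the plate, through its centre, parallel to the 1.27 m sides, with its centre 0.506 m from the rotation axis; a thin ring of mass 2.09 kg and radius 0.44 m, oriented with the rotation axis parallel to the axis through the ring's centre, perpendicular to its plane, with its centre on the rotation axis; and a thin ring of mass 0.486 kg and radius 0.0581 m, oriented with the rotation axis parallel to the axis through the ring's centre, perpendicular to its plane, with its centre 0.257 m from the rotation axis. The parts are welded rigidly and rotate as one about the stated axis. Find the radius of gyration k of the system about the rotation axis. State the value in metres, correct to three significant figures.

Rectangular plate: I_cm = (1/12)Mb² = (1/12)(3.92)(1.21)² = 0.47827 kg m²; centre at d = 0.506 m, so the parallel axis theorem gives I = 0.47827 + (3.92)(0.506)² = 1.4819 kg m².
Thin ring: I_cm = MR² = (2.09)(0.44)² = 0.40462 kg m²; axis through the centre, so I = 0.40462 kg m².
Thin ring: I_cm = MR² = (0.486)(0.0581)² = 0.0016405 kg m²; centre at d = 0.257 m, so the parallel axis theorem gives I = 0.0016405 + (0.486)(0.257)² = 0.03374 kg m².
Total I = 1.9203 kg m²; total mass M = 6.496 kg.
k = √(I/M) = √(1.9203/6.496) = 0.5437 m.

0.544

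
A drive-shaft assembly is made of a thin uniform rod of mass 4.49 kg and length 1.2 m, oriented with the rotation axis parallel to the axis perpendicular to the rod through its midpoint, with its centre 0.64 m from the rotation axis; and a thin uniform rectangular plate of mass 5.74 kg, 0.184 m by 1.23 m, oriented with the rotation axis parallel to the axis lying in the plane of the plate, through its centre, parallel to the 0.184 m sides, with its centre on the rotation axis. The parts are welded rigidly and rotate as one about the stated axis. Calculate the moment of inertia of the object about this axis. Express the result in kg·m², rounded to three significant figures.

Thin rod: I_cm = (1/12)ML² = (1/12)(4.49)(1.2)² = 0.5388 kg·m²; centre at d = 0.64 m, so I = I_cm + Md² gives I = 0.5388 + (4.49)(0.64)² = 2.3779 kg·m².
Rectangular plate: I_cm = (1/12)Mb² = (1/12)(5.74)(1.23)² = 0.72367 kg·m²; axis through the centre, so I = 0.72367 kg·m².
Total I = 2.3779 + 0.72367 = 3.1016 kg·m².

3.10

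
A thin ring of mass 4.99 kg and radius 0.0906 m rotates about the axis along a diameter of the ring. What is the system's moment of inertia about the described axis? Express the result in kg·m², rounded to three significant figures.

0.0205

I_cm = (1/2)MR² = (1/2)(4.99)(0.0906)² = 0.02048 kg·m²; axis through the centre, so I = 0.02048 kg·m².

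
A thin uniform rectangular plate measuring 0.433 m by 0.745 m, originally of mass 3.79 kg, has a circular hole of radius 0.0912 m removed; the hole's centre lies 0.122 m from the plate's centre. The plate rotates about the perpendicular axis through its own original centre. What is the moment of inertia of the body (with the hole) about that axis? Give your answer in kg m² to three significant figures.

0.229

Unpierced body about its centre: I₀ = (1/12)M(a²+b²) = (1/12)(3.79)[(0.433)² + (0.745)²] = 0.23451 kg m².
The removed disk has mass m = M·πr²/(ab) = (3.79)·π(0.0912)²/(0.433·0.745) = 0.307 kg (same uniform areal density).
Its moment of inertia about the rotation axis (parallel-axis theorem): I_hole = (1/2)mr² + md² = (1/2)(0.307)(0.0912)² + (0.307)(0.122)² = 0.0058461 kg m².
Treating the hole as negative mass, I = I₀ − I_hole = 0.23451 − 0.0058461 = 0.22866 kg m².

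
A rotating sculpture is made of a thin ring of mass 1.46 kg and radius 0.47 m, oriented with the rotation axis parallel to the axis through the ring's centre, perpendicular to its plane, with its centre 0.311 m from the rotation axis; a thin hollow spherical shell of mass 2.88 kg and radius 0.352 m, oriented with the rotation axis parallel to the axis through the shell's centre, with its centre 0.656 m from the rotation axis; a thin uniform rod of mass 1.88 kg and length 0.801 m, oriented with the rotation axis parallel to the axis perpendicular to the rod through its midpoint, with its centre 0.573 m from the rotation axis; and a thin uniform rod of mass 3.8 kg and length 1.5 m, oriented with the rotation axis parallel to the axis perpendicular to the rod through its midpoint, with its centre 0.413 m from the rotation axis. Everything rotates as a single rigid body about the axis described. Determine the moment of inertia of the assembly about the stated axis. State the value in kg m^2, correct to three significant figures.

Thin ring: I_cm = MR² = (1.46)(0.47)² = 0.32251 kg m^2; centre at d = 0.311 m, so I = I_cm + Md² gives I = 0.32251 + (1.46)(0.311)² = 0.46373 kg m^2.
Spherical shell: I_cm = (2/3)MR² = (2/3)(2.88)(0.352)² = 0.2379 kg m^2; centre at d = 0.656 m, so I = I_cm + Md² gives I = 0.2379 + (2.88)(0.656)² = 1.4773 kg m^2.
Thin rod: I_cm = (1/12)ML² = (1/12)(1.88)(0.801)² = 0.10052 kg m^2; centre at d = 0.573 m, so I = I_cm + Md² gives I = 0.10052 + (1.88)(0.573)² = 0.71778 kg m^2.
Thin rod: I_cm = (1/12)ML² = (1/12)(3.8)(1.5)² = 0.7125 kg m^2; centre at d = 0.413 m, so I = I_cm + Md² gives I = 0.7125 + (3.8)(0.413)² = 1.3607 kg m^2.
Total I = 0.46373 + 1.4773 + 0.71778 + 1.3607 = 4.0194 kg m^2.

4.02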